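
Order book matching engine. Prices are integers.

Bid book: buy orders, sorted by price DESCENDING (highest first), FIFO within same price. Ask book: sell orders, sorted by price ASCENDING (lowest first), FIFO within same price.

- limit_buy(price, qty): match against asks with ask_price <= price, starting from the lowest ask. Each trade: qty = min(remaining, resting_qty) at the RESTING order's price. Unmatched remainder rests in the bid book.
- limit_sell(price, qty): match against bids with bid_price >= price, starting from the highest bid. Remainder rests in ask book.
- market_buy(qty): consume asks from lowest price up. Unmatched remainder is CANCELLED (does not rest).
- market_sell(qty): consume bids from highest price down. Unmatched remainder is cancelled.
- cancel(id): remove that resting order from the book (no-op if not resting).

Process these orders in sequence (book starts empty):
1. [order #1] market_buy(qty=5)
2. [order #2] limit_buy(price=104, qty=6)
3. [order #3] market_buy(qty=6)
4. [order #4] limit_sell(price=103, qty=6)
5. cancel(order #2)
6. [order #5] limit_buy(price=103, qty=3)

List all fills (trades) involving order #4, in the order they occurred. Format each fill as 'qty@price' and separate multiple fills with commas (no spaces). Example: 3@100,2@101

Answer: 6@104

Derivation:
After op 1 [order #1] market_buy(qty=5): fills=none; bids=[-] asks=[-]
After op 2 [order #2] limit_buy(price=104, qty=6): fills=none; bids=[#2:6@104] asks=[-]
After op 3 [order #3] market_buy(qty=6): fills=none; bids=[#2:6@104] asks=[-]
After op 4 [order #4] limit_sell(price=103, qty=6): fills=#2x#4:6@104; bids=[-] asks=[-]
After op 5 cancel(order #2): fills=none; bids=[-] asks=[-]
After op 6 [order #5] limit_buy(price=103, qty=3): fills=none; bids=[#5:3@103] asks=[-]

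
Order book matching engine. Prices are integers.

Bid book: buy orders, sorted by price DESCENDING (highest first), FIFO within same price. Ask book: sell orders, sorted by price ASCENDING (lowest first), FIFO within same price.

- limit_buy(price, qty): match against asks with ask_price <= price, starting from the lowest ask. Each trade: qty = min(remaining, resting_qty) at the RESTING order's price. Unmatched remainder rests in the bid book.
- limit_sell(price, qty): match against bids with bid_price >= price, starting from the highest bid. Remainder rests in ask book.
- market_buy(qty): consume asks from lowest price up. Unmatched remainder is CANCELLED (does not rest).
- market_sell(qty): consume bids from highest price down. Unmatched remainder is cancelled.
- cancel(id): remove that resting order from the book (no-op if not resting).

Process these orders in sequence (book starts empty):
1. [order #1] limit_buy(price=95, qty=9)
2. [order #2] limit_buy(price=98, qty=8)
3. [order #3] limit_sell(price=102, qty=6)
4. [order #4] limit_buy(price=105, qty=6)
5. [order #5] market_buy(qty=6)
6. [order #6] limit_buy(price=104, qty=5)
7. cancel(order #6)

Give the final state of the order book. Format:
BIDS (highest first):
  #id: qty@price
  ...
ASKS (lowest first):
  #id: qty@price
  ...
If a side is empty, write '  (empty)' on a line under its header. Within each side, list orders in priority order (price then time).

After op 1 [order #1] limit_buy(price=95, qty=9): fills=none; bids=[#1:9@95] asks=[-]
After op 2 [order #2] limit_buy(price=98, qty=8): fills=none; bids=[#2:8@98 #1:9@95] asks=[-]
After op 3 [order #3] limit_sell(price=102, qty=6): fills=none; bids=[#2:8@98 #1:9@95] asks=[#3:6@102]
After op 4 [order #4] limit_buy(price=105, qty=6): fills=#4x#3:6@102; bids=[#2:8@98 #1:9@95] asks=[-]
After op 5 [order #5] market_buy(qty=6): fills=none; bids=[#2:8@98 #1:9@95] asks=[-]
After op 6 [order #6] limit_buy(price=104, qty=5): fills=none; bids=[#6:5@104 #2:8@98 #1:9@95] asks=[-]
After op 7 cancel(order #6): fills=none; bids=[#2:8@98 #1:9@95] asks=[-]

Answer: BIDS (highest first):
  #2: 8@98
  #1: 9@95
ASKS (lowest first):
  (empty)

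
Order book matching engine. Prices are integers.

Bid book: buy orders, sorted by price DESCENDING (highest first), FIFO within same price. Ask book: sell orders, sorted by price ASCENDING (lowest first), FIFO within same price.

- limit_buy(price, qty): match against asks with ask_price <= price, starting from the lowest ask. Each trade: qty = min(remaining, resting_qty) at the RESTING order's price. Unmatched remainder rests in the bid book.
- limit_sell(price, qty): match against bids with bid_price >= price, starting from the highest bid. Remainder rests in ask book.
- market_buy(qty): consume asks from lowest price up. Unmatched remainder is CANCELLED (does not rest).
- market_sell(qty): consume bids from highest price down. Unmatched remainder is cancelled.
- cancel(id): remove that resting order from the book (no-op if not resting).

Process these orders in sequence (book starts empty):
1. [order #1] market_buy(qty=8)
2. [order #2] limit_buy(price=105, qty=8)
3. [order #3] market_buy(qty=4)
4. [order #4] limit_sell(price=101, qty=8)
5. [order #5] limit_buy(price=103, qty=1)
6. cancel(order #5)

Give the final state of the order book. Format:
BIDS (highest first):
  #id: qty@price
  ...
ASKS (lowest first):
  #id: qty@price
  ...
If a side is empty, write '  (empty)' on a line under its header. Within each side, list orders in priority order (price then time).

After op 1 [order #1] market_buy(qty=8): fills=none; bids=[-] asks=[-]
After op 2 [order #2] limit_buy(price=105, qty=8): fills=none; bids=[#2:8@105] asks=[-]
After op 3 [order #3] market_buy(qty=4): fills=none; bids=[#2:8@105] asks=[-]
After op 4 [order #4] limit_sell(price=101, qty=8): fills=#2x#4:8@105; bids=[-] asks=[-]
After op 5 [order #5] limit_buy(price=103, qty=1): fills=none; bids=[#5:1@103] asks=[-]
After op 6 cancel(order #5): fills=none; bids=[-] asks=[-]

Answer: BIDS (highest first):
  (empty)
ASKS (lowest first):
  (empty)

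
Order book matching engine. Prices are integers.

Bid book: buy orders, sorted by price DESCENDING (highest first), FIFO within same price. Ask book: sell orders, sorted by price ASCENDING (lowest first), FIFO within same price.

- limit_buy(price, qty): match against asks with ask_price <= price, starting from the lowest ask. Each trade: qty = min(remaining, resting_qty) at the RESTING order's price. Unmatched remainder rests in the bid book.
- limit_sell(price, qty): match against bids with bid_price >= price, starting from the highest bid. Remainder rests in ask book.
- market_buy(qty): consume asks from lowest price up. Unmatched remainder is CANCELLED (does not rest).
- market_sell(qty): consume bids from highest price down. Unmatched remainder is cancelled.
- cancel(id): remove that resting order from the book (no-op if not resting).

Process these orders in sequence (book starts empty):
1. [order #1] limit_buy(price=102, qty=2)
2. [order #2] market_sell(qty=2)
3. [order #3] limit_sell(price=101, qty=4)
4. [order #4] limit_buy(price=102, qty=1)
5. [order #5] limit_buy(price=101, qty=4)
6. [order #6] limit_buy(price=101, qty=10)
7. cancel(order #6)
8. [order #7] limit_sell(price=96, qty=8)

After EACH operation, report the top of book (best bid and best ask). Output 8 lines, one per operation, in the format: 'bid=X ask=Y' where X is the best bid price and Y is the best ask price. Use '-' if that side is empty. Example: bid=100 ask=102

After op 1 [order #1] limit_buy(price=102, qty=2): fills=none; bids=[#1:2@102] asks=[-]
After op 2 [order #2] market_sell(qty=2): fills=#1x#2:2@102; bids=[-] asks=[-]
After op 3 [order #3] limit_sell(price=101, qty=4): fills=none; bids=[-] asks=[#3:4@101]
After op 4 [order #4] limit_buy(price=102, qty=1): fills=#4x#3:1@101; bids=[-] asks=[#3:3@101]
After op 5 [order #5] limit_buy(price=101, qty=4): fills=#5x#3:3@101; bids=[#5:1@101] asks=[-]
After op 6 [order #6] limit_buy(price=101, qty=10): fills=none; bids=[#5:1@101 #6:10@101] asks=[-]
After op 7 cancel(order #6): fills=none; bids=[#5:1@101] asks=[-]
After op 8 [order #7] limit_sell(price=96, qty=8): fills=#5x#7:1@101; bids=[-] asks=[#7:7@96]

Answer: bid=102 ask=-
bid=- ask=-
bid=- ask=101
bid=- ask=101
bid=101 ask=-
bid=101 ask=-
bid=101 ask=-
bid=- ask=96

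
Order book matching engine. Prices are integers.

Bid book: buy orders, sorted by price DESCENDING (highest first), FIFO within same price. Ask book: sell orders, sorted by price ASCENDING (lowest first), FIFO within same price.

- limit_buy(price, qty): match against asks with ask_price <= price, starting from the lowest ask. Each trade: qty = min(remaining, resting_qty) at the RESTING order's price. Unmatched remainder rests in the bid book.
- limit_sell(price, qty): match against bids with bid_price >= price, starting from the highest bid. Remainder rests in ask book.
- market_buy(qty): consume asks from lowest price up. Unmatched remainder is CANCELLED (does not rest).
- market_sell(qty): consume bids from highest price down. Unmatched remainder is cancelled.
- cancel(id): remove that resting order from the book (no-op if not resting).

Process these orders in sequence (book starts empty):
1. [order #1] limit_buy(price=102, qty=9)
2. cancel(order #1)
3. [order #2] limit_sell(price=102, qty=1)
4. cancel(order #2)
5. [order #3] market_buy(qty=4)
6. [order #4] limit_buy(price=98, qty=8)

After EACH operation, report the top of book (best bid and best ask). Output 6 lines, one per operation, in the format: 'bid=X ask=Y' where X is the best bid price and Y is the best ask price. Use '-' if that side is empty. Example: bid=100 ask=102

Answer: bid=102 ask=-
bid=- ask=-
bid=- ask=102
bid=- ask=-
bid=- ask=-
bid=98 ask=-

Derivation:
After op 1 [order #1] limit_buy(price=102, qty=9): fills=none; bids=[#1:9@102] asks=[-]
After op 2 cancel(order #1): fills=none; bids=[-] asks=[-]
After op 3 [order #2] limit_sell(price=102, qty=1): fills=none; bids=[-] asks=[#2:1@102]
After op 4 cancel(order #2): fills=none; bids=[-] asks=[-]
After op 5 [order #3] market_buy(qty=4): fills=none; bids=[-] asks=[-]
After op 6 [order #4] limit_buy(price=98, qty=8): fills=none; bids=[#4:8@98] asks=[-]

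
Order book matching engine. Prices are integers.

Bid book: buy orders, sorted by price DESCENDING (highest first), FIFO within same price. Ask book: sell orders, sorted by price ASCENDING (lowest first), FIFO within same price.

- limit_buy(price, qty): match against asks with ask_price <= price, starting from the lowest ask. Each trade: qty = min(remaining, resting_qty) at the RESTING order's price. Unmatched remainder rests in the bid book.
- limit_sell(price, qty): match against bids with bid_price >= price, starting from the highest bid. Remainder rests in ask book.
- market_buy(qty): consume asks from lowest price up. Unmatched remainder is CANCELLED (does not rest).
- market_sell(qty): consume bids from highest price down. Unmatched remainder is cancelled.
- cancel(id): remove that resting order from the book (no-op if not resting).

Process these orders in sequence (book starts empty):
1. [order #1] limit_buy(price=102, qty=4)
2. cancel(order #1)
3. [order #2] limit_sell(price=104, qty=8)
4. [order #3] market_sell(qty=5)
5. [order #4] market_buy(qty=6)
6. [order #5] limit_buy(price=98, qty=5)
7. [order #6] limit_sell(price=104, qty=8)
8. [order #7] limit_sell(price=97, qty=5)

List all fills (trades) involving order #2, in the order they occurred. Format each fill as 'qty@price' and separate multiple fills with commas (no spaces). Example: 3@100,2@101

After op 1 [order #1] limit_buy(price=102, qty=4): fills=none; bids=[#1:4@102] asks=[-]
After op 2 cancel(order #1): fills=none; bids=[-] asks=[-]
After op 3 [order #2] limit_sell(price=104, qty=8): fills=none; bids=[-] asks=[#2:8@104]
After op 4 [order #3] market_sell(qty=5): fills=none; bids=[-] asks=[#2:8@104]
After op 5 [order #4] market_buy(qty=6): fills=#4x#2:6@104; bids=[-] asks=[#2:2@104]
After op 6 [order #5] limit_buy(price=98, qty=5): fills=none; bids=[#5:5@98] asks=[#2:2@104]
After op 7 [order #6] limit_sell(price=104, qty=8): fills=none; bids=[#5:5@98] asks=[#2:2@104 #6:8@104]
After op 8 [order #7] limit_sell(price=97, qty=5): fills=#5x#7:5@98; bids=[-] asks=[#2:2@104 #6:8@104]

Answer: 6@104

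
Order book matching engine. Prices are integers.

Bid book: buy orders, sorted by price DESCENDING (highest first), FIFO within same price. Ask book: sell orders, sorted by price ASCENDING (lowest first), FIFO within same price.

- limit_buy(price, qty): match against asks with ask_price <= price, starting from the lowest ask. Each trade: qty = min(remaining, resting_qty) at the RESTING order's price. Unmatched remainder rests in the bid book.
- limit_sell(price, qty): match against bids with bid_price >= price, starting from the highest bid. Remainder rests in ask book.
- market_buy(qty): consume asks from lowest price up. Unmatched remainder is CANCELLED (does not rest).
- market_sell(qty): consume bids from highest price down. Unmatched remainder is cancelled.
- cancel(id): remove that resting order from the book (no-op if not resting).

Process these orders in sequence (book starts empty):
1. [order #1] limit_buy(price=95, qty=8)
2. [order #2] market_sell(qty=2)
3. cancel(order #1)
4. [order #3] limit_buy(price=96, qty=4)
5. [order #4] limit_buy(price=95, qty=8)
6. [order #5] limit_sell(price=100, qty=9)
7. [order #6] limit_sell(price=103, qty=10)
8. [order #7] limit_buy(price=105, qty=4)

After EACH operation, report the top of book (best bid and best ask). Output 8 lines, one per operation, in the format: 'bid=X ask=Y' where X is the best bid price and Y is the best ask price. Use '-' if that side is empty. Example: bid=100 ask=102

Answer: bid=95 ask=-
bid=95 ask=-
bid=- ask=-
bid=96 ask=-
bid=96 ask=-
bid=96 ask=100
bid=96 ask=100
bid=96 ask=100

Derivation:
After op 1 [order #1] limit_buy(price=95, qty=8): fills=none; bids=[#1:8@95] asks=[-]
After op 2 [order #2] market_sell(qty=2): fills=#1x#2:2@95; bids=[#1:6@95] asks=[-]
After op 3 cancel(order #1): fills=none; bids=[-] asks=[-]
After op 4 [order #3] limit_buy(price=96, qty=4): fills=none; bids=[#3:4@96] asks=[-]
After op 5 [order #4] limit_buy(price=95, qty=8): fills=none; bids=[#3:4@96 #4:8@95] asks=[-]
After op 6 [order #5] limit_sell(price=100, qty=9): fills=none; bids=[#3:4@96 #4:8@95] asks=[#5:9@100]
After op 7 [order #6] limit_sell(price=103, qty=10): fills=none; bids=[#3:4@96 #4:8@95] asks=[#5:9@100 #6:10@103]
After op 8 [order #7] limit_buy(price=105, qty=4): fills=#7x#5:4@100; bids=[#3:4@96 #4:8@95] asks=[#5:5@100 #6:10@103]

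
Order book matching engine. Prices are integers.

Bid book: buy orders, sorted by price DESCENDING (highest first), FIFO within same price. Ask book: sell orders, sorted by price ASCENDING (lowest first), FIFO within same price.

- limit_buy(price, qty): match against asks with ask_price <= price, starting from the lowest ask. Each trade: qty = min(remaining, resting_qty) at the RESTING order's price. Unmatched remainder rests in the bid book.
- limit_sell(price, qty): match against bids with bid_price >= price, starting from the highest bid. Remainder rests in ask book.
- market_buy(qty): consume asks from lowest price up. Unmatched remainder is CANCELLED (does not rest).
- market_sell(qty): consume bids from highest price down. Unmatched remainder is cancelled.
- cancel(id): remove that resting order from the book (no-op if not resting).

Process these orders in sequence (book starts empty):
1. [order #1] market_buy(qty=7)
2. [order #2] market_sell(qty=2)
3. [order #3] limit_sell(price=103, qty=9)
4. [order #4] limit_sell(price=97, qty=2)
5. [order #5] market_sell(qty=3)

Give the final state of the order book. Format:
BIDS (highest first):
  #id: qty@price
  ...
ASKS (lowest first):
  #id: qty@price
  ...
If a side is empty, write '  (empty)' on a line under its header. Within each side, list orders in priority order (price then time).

After op 1 [order #1] market_buy(qty=7): fills=none; bids=[-] asks=[-]
After op 2 [order #2] market_sell(qty=2): fills=none; bids=[-] asks=[-]
After op 3 [order #3] limit_sell(price=103, qty=9): fills=none; bids=[-] asks=[#3:9@103]
After op 4 [order #4] limit_sell(price=97, qty=2): fills=none; bids=[-] asks=[#4:2@97 #3:9@103]
After op 5 [order #5] market_sell(qty=3): fills=none; bids=[-] asks=[#4:2@97 #3:9@103]

Answer: BIDS (highest first):
  (empty)
ASKS (lowest first):
  #4: 2@97
  #3: 9@103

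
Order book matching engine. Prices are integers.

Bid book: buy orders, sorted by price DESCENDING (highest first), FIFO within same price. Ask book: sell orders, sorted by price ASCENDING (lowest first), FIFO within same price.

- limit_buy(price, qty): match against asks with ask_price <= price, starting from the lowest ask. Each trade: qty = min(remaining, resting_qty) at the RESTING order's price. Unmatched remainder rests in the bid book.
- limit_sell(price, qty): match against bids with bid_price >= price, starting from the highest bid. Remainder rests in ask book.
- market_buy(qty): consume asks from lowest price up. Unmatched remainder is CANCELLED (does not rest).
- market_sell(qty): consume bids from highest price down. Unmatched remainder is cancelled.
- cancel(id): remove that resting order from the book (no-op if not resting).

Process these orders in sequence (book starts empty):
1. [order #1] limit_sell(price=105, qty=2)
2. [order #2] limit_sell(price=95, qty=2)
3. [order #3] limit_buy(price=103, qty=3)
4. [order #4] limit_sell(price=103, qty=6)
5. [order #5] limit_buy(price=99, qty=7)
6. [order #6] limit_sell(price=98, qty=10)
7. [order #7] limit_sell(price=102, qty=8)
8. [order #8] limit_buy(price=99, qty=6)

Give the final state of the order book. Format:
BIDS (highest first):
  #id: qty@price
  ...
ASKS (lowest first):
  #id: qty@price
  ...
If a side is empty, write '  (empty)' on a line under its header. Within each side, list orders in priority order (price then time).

After op 1 [order #1] limit_sell(price=105, qty=2): fills=none; bids=[-] asks=[#1:2@105]
After op 2 [order #2] limit_sell(price=95, qty=2): fills=none; bids=[-] asks=[#2:2@95 #1:2@105]
After op 3 [order #3] limit_buy(price=103, qty=3): fills=#3x#2:2@95; bids=[#3:1@103] asks=[#1:2@105]
After op 4 [order #4] limit_sell(price=103, qty=6): fills=#3x#4:1@103; bids=[-] asks=[#4:5@103 #1:2@105]
After op 5 [order #5] limit_buy(price=99, qty=7): fills=none; bids=[#5:7@99] asks=[#4:5@103 #1:2@105]
After op 6 [order #6] limit_sell(price=98, qty=10): fills=#5x#6:7@99; bids=[-] asks=[#6:3@98 #4:5@103 #1:2@105]
After op 7 [order #7] limit_sell(price=102, qty=8): fills=none; bids=[-] asks=[#6:3@98 #7:8@102 #4:5@103 #1:2@105]
After op 8 [order #8] limit_buy(price=99, qty=6): fills=#8x#6:3@98; bids=[#8:3@99] asks=[#7:8@102 #4:5@103 #1:2@105]

Answer: BIDS (highest first):
  #8: 3@99
ASKS (lowest first):
  #7: 8@102
  #4: 5@103
  #1: 2@105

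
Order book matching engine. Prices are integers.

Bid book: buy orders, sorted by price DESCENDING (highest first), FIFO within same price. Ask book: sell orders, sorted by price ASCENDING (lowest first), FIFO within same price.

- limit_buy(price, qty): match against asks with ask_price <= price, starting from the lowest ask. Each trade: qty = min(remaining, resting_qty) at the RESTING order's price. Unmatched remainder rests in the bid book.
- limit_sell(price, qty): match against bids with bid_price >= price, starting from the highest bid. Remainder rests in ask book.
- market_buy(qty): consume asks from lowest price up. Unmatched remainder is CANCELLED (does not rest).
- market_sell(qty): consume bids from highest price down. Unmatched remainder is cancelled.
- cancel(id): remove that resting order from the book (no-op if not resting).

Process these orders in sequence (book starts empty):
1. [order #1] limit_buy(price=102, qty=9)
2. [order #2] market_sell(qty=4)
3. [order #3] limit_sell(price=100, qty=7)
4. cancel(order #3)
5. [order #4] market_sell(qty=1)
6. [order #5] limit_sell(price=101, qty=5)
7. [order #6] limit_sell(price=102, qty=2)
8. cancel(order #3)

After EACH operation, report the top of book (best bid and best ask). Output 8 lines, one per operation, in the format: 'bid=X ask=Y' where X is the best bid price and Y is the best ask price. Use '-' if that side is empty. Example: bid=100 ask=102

Answer: bid=102 ask=-
bid=102 ask=-
bid=- ask=100
bid=- ask=-
bid=- ask=-
bid=- ask=101
bid=- ask=101
bid=- ask=101

Derivation:
After op 1 [order #1] limit_buy(price=102, qty=9): fills=none; bids=[#1:9@102] asks=[-]
After op 2 [order #2] market_sell(qty=4): fills=#1x#2:4@102; bids=[#1:5@102] asks=[-]
After op 3 [order #3] limit_sell(price=100, qty=7): fills=#1x#3:5@102; bids=[-] asks=[#3:2@100]
After op 4 cancel(order #3): fills=none; bids=[-] asks=[-]
After op 5 [order #4] market_sell(qty=1): fills=none; bids=[-] asks=[-]
After op 6 [order #5] limit_sell(price=101, qty=5): fills=none; bids=[-] asks=[#5:5@101]
After op 7 [order #6] limit_sell(price=102, qty=2): fills=none; bids=[-] asks=[#5:5@101 #6:2@102]
After op 8 cancel(order #3): fills=none; bids=[-] asks=[#5:5@101 #6:2@102]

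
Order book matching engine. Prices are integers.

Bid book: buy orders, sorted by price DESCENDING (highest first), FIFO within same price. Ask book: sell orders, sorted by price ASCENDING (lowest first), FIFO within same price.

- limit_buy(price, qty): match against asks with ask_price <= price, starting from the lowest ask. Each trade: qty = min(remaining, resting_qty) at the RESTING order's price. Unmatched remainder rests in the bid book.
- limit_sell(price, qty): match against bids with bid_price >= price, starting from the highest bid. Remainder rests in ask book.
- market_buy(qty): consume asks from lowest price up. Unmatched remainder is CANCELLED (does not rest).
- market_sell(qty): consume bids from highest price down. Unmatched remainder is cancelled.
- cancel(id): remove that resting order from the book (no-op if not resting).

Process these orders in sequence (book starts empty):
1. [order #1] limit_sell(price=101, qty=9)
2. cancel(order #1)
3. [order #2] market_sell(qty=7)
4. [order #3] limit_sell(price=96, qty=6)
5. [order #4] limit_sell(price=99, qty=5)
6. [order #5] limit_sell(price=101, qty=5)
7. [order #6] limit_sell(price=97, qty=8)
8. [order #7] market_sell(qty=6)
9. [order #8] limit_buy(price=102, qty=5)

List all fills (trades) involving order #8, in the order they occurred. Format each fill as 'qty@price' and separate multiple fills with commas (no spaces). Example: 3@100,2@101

Answer: 5@96

Derivation:
After op 1 [order #1] limit_sell(price=101, qty=9): fills=none; bids=[-] asks=[#1:9@101]
After op 2 cancel(order #1): fills=none; bids=[-] asks=[-]
After op 3 [order #2] market_sell(qty=7): fills=none; bids=[-] asks=[-]
After op 4 [order #3] limit_sell(price=96, qty=6): fills=none; bids=[-] asks=[#3:6@96]
After op 5 [order #4] limit_sell(price=99, qty=5): fills=none; bids=[-] asks=[#3:6@96 #4:5@99]
After op 6 [order #5] limit_sell(price=101, qty=5): fills=none; bids=[-] asks=[#3:6@96 #4:5@99 #5:5@101]
After op 7 [order #6] limit_sell(price=97, qty=8): fills=none; bids=[-] asks=[#3:6@96 #6:8@97 #4:5@99 #5:5@101]
After op 8 [order #7] market_sell(qty=6): fills=none; bids=[-] asks=[#3:6@96 #6:8@97 #4:5@99 #5:5@101]
After op 9 [order #8] limit_buy(price=102, qty=5): fills=#8x#3:5@96; bids=[-] asks=[#3:1@96 #6:8@97 #4:5@99 #5:5@101]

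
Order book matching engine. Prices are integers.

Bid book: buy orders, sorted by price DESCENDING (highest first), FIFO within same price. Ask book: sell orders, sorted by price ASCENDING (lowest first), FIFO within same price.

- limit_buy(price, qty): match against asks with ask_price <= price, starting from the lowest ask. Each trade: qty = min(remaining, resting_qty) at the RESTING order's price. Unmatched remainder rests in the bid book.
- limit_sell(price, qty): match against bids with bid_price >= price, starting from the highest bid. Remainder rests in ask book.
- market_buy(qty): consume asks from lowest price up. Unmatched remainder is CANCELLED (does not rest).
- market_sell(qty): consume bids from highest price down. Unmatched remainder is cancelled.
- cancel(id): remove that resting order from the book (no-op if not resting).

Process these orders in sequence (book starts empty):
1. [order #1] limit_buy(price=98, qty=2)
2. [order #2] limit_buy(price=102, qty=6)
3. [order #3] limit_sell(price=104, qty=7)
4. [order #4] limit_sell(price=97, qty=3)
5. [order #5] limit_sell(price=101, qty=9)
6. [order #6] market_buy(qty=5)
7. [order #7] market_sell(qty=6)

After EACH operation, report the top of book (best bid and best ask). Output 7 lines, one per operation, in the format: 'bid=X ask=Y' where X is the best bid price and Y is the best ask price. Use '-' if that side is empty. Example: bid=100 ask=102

After op 1 [order #1] limit_buy(price=98, qty=2): fills=none; bids=[#1:2@98] asks=[-]
After op 2 [order #2] limit_buy(price=102, qty=6): fills=none; bids=[#2:6@102 #1:2@98] asks=[-]
After op 3 [order #3] limit_sell(price=104, qty=7): fills=none; bids=[#2:6@102 #1:2@98] asks=[#3:7@104]
After op 4 [order #4] limit_sell(price=97, qty=3): fills=#2x#4:3@102; bids=[#2:3@102 #1:2@98] asks=[#3:7@104]
After op 5 [order #5] limit_sell(price=101, qty=9): fills=#2x#5:3@102; bids=[#1:2@98] asks=[#5:6@101 #3:7@104]
After op 6 [order #6] market_buy(qty=5): fills=#6x#5:5@101; bids=[#1:2@98] asks=[#5:1@101 #3:7@104]
After op 7 [order #7] market_sell(qty=6): fills=#1x#7:2@98; bids=[-] asks=[#5:1@101 #3:7@104]

Answer: bid=98 ask=-
bid=102 ask=-
bid=102 ask=104
bid=102 ask=104
bid=98 ask=101
bid=98 ask=101
bid=- ask=101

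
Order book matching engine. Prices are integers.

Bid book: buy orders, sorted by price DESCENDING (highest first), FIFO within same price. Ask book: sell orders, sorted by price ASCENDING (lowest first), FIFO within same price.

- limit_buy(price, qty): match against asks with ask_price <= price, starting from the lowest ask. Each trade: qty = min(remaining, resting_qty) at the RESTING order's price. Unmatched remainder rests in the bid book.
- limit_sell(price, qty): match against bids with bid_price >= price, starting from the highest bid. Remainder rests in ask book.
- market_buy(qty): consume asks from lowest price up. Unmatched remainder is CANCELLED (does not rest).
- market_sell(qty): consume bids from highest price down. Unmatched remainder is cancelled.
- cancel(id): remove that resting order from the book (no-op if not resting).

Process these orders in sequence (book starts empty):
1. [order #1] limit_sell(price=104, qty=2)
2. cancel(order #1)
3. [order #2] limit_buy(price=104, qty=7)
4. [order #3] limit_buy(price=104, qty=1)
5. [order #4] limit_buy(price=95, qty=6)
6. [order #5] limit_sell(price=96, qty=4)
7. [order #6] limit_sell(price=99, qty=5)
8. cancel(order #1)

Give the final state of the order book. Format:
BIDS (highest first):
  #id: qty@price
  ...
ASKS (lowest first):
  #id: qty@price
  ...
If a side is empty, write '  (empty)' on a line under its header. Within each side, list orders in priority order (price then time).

After op 1 [order #1] limit_sell(price=104, qty=2): fills=none; bids=[-] asks=[#1:2@104]
After op 2 cancel(order #1): fills=none; bids=[-] asks=[-]
After op 3 [order #2] limit_buy(price=104, qty=7): fills=none; bids=[#2:7@104] asks=[-]
After op 4 [order #3] limit_buy(price=104, qty=1): fills=none; bids=[#2:7@104 #3:1@104] asks=[-]
After op 5 [order #4] limit_buy(price=95, qty=6): fills=none; bids=[#2:7@104 #3:1@104 #4:6@95] asks=[-]
After op 6 [order #5] limit_sell(price=96, qty=4): fills=#2x#5:4@104; bids=[#2:3@104 #3:1@104 #4:6@95] asks=[-]
After op 7 [order #6] limit_sell(price=99, qty=5): fills=#2x#6:3@104 #3x#6:1@104; bids=[#4:6@95] asks=[#6:1@99]
After op 8 cancel(order #1): fills=none; bids=[#4:6@95] asks=[#6:1@99]

Answer: BIDS (highest first):
  #4: 6@95
ASKS (lowest first):
  #6: 1@99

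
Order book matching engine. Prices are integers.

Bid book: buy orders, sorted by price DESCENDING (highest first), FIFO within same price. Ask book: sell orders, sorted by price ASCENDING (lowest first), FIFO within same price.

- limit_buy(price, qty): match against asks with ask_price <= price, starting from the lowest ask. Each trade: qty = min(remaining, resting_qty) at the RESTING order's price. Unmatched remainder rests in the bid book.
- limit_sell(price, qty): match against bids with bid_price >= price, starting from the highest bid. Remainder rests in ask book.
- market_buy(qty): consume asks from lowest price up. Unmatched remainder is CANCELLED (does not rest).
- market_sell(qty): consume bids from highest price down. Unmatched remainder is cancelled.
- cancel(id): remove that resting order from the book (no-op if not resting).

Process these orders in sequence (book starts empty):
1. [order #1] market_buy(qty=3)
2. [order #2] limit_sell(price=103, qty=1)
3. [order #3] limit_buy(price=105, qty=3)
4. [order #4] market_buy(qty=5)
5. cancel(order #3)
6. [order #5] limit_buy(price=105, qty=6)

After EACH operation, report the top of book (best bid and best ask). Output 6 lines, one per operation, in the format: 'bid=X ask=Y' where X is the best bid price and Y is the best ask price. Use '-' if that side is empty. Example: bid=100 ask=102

After op 1 [order #1] market_buy(qty=3): fills=none; bids=[-] asks=[-]
After op 2 [order #2] limit_sell(price=103, qty=1): fills=none; bids=[-] asks=[#2:1@103]
After op 3 [order #3] limit_buy(price=105, qty=3): fills=#3x#2:1@103; bids=[#3:2@105] asks=[-]
After op 4 [order #4] market_buy(qty=5): fills=none; bids=[#3:2@105] asks=[-]
After op 5 cancel(order #3): fills=none; bids=[-] asks=[-]
After op 6 [order #5] limit_buy(price=105, qty=6): fills=none; bids=[#5:6@105] asks=[-]

Answer: bid=- ask=-
bid=- ask=103
bid=105 ask=-
bid=105 ask=-
bid=- ask=-
bid=105 ask=-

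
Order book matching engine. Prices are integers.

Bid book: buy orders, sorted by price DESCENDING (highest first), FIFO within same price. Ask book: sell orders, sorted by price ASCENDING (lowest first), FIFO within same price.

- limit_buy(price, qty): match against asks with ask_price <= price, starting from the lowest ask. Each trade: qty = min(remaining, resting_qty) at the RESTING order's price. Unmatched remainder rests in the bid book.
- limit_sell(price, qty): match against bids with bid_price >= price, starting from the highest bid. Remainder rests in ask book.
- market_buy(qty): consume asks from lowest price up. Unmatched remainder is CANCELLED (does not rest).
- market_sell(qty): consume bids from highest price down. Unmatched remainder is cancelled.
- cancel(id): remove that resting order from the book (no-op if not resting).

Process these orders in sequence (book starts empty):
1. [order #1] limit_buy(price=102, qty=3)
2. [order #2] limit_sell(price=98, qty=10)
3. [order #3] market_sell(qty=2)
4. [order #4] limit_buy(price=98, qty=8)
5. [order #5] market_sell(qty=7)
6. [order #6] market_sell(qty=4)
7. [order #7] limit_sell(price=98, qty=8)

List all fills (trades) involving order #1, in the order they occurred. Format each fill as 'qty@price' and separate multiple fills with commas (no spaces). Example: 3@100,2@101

After op 1 [order #1] limit_buy(price=102, qty=3): fills=none; bids=[#1:3@102] asks=[-]
After op 2 [order #2] limit_sell(price=98, qty=10): fills=#1x#2:3@102; bids=[-] asks=[#2:7@98]
After op 3 [order #3] market_sell(qty=2): fills=none; bids=[-] asks=[#2:7@98]
After op 4 [order #4] limit_buy(price=98, qty=8): fills=#4x#2:7@98; bids=[#4:1@98] asks=[-]
After op 5 [order #5] market_sell(qty=7): fills=#4x#5:1@98; bids=[-] asks=[-]
After op 6 [order #6] market_sell(qty=4): fills=none; bids=[-] asks=[-]
After op 7 [order #7] limit_sell(price=98, qty=8): fills=none; bids=[-] asks=[#7:8@98]

Answer: 3@102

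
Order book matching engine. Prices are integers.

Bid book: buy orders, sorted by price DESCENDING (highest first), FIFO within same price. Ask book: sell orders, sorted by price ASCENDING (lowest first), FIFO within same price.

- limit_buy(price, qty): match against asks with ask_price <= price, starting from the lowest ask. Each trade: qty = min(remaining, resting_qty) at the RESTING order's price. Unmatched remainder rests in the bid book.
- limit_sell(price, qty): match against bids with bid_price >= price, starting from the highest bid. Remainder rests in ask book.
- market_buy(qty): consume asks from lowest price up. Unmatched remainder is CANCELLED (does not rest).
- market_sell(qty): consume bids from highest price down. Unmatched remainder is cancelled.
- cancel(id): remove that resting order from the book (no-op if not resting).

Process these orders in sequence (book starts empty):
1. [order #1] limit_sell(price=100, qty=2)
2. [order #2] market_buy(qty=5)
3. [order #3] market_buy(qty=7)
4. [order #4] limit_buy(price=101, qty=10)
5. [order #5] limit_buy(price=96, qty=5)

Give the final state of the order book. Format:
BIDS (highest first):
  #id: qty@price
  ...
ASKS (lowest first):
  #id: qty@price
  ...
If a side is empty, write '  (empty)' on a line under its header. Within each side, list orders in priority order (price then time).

Answer: BIDS (highest first):
  #4: 10@101
  #5: 5@96
ASKS (lowest first):
  (empty)

Derivation:
After op 1 [order #1] limit_sell(price=100, qty=2): fills=none; bids=[-] asks=[#1:2@100]
After op 2 [order #2] market_buy(qty=5): fills=#2x#1:2@100; bids=[-] asks=[-]
After op 3 [order #3] market_buy(qty=7): fills=none; bids=[-] asks=[-]
After op 4 [order #4] limit_buy(price=101, qty=10): fills=none; bids=[#4:10@101] asks=[-]
After op 5 [order #5] limit_buy(price=96, qty=5): fills=none; bids=[#4:10@101 #5:5@96] asks=[-]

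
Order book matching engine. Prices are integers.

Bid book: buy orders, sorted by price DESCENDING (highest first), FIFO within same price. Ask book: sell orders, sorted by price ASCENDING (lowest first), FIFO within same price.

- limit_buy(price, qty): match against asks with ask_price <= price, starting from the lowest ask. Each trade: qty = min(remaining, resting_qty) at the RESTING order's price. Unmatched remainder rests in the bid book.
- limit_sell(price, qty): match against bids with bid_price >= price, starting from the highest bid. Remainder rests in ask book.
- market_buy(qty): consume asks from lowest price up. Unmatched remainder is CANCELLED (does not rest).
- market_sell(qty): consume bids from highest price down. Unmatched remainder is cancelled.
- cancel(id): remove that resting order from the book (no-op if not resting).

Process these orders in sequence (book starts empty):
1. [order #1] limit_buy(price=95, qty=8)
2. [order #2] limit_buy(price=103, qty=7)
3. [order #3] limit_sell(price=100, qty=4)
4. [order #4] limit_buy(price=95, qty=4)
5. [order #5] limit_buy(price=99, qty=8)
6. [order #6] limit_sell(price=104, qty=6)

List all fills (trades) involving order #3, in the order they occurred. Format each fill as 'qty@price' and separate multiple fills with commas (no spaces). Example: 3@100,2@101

Answer: 4@103

Derivation:
After op 1 [order #1] limit_buy(price=95, qty=8): fills=none; bids=[#1:8@95] asks=[-]
After op 2 [order #2] limit_buy(price=103, qty=7): fills=none; bids=[#2:7@103 #1:8@95] asks=[-]
After op 3 [order #3] limit_sell(price=100, qty=4): fills=#2x#3:4@103; bids=[#2:3@103 #1:8@95] asks=[-]
After op 4 [order #4] limit_buy(price=95, qty=4): fills=none; bids=[#2:3@103 #1:8@95 #4:4@95] asks=[-]
After op 5 [order #5] limit_buy(price=99, qty=8): fills=none; bids=[#2:3@103 #5:8@99 #1:8@95 #4:4@95] asks=[-]
After op 6 [order #6] limit_sell(price=104, qty=6): fills=none; bids=[#2:3@103 #5:8@99 #1:8@95 #4:4@95] asks=[#6:6@104]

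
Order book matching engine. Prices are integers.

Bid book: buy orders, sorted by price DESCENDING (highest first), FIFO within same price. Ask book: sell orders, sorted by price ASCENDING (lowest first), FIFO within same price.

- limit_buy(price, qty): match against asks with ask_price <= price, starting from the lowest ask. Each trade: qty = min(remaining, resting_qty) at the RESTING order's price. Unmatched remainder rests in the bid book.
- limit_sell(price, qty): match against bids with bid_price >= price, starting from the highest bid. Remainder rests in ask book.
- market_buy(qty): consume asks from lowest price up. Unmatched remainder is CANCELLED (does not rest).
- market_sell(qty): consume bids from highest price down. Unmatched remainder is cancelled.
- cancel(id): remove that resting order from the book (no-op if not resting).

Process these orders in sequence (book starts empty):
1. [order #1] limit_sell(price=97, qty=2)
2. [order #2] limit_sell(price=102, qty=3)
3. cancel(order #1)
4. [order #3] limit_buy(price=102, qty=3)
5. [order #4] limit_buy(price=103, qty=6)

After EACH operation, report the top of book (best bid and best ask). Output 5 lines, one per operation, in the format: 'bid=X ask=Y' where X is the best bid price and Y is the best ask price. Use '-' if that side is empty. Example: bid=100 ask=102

Answer: bid=- ask=97
bid=- ask=97
bid=- ask=102
bid=- ask=-
bid=103 ask=-

Derivation:
After op 1 [order #1] limit_sell(price=97, qty=2): fills=none; bids=[-] asks=[#1:2@97]
After op 2 [order #2] limit_sell(price=102, qty=3): fills=none; bids=[-] asks=[#1:2@97 #2:3@102]
After op 3 cancel(order #1): fills=none; bids=[-] asks=[#2:3@102]
After op 4 [order #3] limit_buy(price=102, qty=3): fills=#3x#2:3@102; bids=[-] asks=[-]
After op 5 [order #4] limit_buy(price=103, qty=6): fills=none; bids=[#4:6@103] asks=[-]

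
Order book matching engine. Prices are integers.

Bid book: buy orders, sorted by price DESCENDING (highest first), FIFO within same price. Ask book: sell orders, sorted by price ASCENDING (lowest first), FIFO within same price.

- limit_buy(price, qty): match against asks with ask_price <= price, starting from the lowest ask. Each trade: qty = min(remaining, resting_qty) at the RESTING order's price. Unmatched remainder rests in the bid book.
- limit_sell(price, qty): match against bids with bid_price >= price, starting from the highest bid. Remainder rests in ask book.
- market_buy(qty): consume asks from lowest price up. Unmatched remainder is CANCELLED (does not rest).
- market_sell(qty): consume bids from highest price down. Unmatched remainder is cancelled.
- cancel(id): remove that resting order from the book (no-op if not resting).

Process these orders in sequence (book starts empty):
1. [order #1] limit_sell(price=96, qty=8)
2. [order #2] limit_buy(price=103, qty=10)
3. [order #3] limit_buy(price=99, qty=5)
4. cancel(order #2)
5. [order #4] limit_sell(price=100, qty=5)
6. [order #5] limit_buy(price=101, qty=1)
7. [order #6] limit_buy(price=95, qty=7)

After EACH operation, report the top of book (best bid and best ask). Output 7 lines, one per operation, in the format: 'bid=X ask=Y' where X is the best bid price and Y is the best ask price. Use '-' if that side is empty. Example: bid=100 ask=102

Answer: bid=- ask=96
bid=103 ask=-
bid=103 ask=-
bid=99 ask=-
bid=99 ask=100
bid=99 ask=100
bid=99 ask=100

Derivation:
After op 1 [order #1] limit_sell(price=96, qty=8): fills=none; bids=[-] asks=[#1:8@96]
After op 2 [order #2] limit_buy(price=103, qty=10): fills=#2x#1:8@96; bids=[#2:2@103] asks=[-]
After op 3 [order #3] limit_buy(price=99, qty=5): fills=none; bids=[#2:2@103 #3:5@99] asks=[-]
After op 4 cancel(order #2): fills=none; bids=[#3:5@99] asks=[-]
After op 5 [order #4] limit_sell(price=100, qty=5): fills=none; bids=[#3:5@99] asks=[#4:5@100]
After op 6 [order #5] limit_buy(price=101, qty=1): fills=#5x#4:1@100; bids=[#3:5@99] asks=[#4:4@100]
After op 7 [order #6] limit_buy(price=95, qty=7): fills=none; bids=[#3:5@99 #6:7@95] asks=[#4:4@100]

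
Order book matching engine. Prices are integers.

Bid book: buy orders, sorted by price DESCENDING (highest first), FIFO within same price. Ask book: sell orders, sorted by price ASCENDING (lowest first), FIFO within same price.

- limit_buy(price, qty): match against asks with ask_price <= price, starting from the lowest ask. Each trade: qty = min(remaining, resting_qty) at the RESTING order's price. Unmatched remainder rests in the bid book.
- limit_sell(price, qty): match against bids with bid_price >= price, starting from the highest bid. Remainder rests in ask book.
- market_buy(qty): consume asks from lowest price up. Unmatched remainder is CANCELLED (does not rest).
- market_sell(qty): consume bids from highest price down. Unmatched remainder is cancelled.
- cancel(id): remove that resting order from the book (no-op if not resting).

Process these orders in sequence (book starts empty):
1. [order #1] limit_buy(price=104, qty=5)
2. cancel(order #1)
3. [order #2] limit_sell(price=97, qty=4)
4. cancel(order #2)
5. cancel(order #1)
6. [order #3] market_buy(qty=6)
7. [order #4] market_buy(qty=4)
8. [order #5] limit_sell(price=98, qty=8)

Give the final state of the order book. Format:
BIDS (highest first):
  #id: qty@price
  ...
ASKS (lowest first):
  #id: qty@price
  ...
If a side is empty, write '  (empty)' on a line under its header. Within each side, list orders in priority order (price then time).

Answer: BIDS (highest first):
  (empty)
ASKS (lowest first):
  #5: 8@98

Derivation:
After op 1 [order #1] limit_buy(price=104, qty=5): fills=none; bids=[#1:5@104] asks=[-]
After op 2 cancel(order #1): fills=none; bids=[-] asks=[-]
After op 3 [order #2] limit_sell(price=97, qty=4): fills=none; bids=[-] asks=[#2:4@97]
After op 4 cancel(order #2): fills=none; bids=[-] asks=[-]
After op 5 cancel(order #1): fills=none; bids=[-] asks=[-]
After op 6 [order #3] market_buy(qty=6): fills=none; bids=[-] asks=[-]
After op 7 [order #4] market_buy(qty=4): fills=none; bids=[-] asks=[-]
After op 8 [order #5] limit_sell(price=98, qty=8): fills=none; bids=[-] asks=[#5:8@98]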